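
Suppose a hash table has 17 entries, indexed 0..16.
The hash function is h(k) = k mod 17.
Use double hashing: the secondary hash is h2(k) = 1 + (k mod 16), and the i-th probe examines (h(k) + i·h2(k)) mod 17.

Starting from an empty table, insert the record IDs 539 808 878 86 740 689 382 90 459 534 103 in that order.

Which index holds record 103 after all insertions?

16

539 hashes to 12; slot 12 is free => place at 12.
808 hashes to 9; slot 9 is free => place at 9.
878 hashes to 11; slot 11 is free => place at 11.
86 hashes to 1; slot 1 is free => place at 1.
740 hashes to 9, h2=5; 9 taken => place at 14.
689 hashes to 9, h2=2; 9,11 taken => place at 13.
382 hashes to 8; slot 8 is free => place at 8.
90 hashes to 5; slot 5 is free => place at 5.
459 hashes to 0; slot 0 is free => place at 0.
534 hashes to 7; slot 7 is free => place at 7.
103 hashes to 1, h2=8; 1,9,0,8 taken => place at 16.
Table: [459, 86, —, —, —, 90, —, 534, 382, 808, —, 878, 539, 689, 740, —, 103]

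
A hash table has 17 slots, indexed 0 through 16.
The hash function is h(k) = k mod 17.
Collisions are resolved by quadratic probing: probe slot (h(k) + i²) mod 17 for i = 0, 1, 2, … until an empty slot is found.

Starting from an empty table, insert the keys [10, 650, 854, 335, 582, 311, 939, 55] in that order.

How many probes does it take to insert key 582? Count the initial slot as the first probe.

3

10: h=10 -> slot 10
650: h=4 -> slot 4
854: h=4, probe 4,5 -> slot 5
335: h=12 -> slot 12
582: h=4, probe 4,5,8 -> slot 8
311: h=5, probe 5,6 -> slot 6
939: h=4, probe 4,5,8,13 -> slot 13
55: h=4, probe 4,5,8,13,3 -> slot 3
Table: [_, _, _, 55, 650, 854, 311, _, 582, _, 10, _, 335, 939, _, _, _]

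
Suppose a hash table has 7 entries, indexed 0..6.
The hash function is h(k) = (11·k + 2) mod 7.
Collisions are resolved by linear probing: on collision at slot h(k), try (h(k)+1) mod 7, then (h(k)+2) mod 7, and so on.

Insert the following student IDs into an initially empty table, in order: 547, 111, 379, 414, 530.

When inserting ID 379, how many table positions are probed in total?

2

547: h=6 → slot 6
111: h=5 → slot 5
379: h=6, probe 6,0 → slot 0
414: h=6, probe 6,0,1 → slot 1
530: h=1, probe 1,2 → slot 2
Table: [379, 414, 530, —, —, 111, 547]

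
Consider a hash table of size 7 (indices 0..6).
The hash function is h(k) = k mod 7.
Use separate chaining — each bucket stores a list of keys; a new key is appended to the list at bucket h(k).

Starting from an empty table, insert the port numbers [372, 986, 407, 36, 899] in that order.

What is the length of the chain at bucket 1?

372 -> bucket 1
986 -> bucket 6
407 -> bucket 1 (collision)
36 -> bucket 1 (collision)
899 -> bucket 3
Final buckets:
0: —
1: 372 -> 407 -> 36
2: —
3: 899
4: —
5: —
6: 986

3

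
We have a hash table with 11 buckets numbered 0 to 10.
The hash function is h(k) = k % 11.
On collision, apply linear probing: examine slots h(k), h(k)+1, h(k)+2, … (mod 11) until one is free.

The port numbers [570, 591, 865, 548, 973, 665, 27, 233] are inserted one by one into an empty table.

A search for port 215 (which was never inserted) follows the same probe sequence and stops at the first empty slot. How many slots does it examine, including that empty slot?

Insert 570: h=9, slot 9 empty -> index 9.
Insert 591: h=8, slot 8 empty -> index 8.
Insert 865: h=7, slot 7 empty -> index 7.
Insert 548: h=9, slot 9 occupied -> index 10.
Insert 973: h=5, slot 5 empty -> index 5.
Insert 665: h=5, slot 5 occupied -> index 6.
Insert 27: h=5, slots 5,6,7,8,9,10 occupied -> index 0.
Insert 233: h=2, slot 2 empty -> index 2.
Table: [27, _, 233, _, _, 973, 665, 865, 591, 570, 548]
Lookup 215: h=6, probe 6,7,8,9,10,0,1 → slot 1 empty, not found.

7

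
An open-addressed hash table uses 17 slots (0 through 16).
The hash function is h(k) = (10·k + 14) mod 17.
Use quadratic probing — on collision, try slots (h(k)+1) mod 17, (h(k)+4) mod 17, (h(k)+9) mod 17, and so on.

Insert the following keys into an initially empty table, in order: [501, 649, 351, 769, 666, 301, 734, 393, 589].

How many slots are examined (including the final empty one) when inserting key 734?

501: h=9 -> slot 9
649: h=10 -> slot 10
351: h=5 -> slot 5
769: h=3 -> slot 3
666: h=10, probe 10,11 -> slot 11
301: h=15 -> slot 15
734: h=10, probe 10,11,14 -> slot 14
393: h=0 -> slot 0
589: h=5, probe 5,6 -> slot 6
Table: [393, ., ., 769, ., 351, 589, ., ., 501, 649, 666, ., ., 734, 301, .]

3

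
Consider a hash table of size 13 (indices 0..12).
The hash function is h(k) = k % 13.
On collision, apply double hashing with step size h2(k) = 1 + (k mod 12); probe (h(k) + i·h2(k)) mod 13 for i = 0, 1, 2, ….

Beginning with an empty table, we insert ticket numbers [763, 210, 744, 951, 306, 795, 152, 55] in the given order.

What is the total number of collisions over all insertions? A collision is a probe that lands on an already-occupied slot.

5

763: h=9 -> slot 9
210: h=2 -> slot 2
744: h=3 -> slot 3
951: h=2, h2=4, probe 2,6 -> slot 6
306: h=7 -> slot 7
795: h=2, h2=4, probe 2,6,10 -> slot 10
152: h=9, h2=9, probe 9,5 -> slot 5
55: h=3, h2=8, probe 3,11 -> slot 11
Table: [—, —, 210, 744, —, 152, 951, 306, —, 763, 795, 55, —]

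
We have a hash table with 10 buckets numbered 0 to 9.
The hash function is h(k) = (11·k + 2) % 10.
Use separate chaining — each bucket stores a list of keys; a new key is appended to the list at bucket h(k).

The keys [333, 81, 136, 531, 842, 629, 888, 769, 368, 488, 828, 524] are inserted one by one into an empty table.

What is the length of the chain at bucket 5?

1

333 → bucket 5
81 → bucket 3
136 → bucket 8
531 → bucket 3 (collision)
842 → bucket 4
629 → bucket 1
888 → bucket 0
769 → bucket 1 (collision)
368 → bucket 0 (collision)
488 → bucket 0 (collision)
828 → bucket 0 (collision)
524 → bucket 6
Final buckets:
0: 888 -> 368 -> 488 -> 828
1: 629 -> 769
2: ∅
3: 81 -> 531
4: 842
5: 333
6: 524
7: ∅
8: 136
9: ∅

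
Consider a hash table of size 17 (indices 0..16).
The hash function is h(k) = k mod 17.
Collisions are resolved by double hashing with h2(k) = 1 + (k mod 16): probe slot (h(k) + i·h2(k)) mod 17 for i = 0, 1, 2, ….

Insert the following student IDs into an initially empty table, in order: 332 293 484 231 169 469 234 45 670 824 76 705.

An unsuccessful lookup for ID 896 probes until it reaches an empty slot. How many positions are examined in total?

332: h=9 => slot 9
293: h=4 => slot 4
484: h=8 => slot 8
231: h=10 => slot 10
169: h=16 => slot 16
469: h=10, h2=6, probe 10,16,5 => slot 5
234: h=13 => slot 13
45: h=11 => slot 11
670: h=7 => slot 7
824: h=8, h2=9, probe 8,0 => slot 0
76: h=8, h2=13, probe 8,4,0,13,9,5,1 => slot 1
705: h=8, h2=2, probe 8,10,12 => slot 12
Table: [824, 76, —, —, 293, 469, —, 670, 484, 332, 231, 45, 705, 234, —, —, 169]
Lookup 896: h=12, h2=1, probe 12,13,14 → slot 14 empty, not found.

3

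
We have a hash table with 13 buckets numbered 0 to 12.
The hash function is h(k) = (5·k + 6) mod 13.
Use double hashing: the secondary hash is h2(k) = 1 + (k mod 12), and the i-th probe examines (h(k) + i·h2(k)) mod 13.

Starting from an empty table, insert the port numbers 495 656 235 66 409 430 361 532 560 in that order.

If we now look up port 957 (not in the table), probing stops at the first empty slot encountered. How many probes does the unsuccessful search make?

495: h=11 → slot 11
656: h=10 → slot 10
235: h=11, h2=8, probe 11,6 → slot 6
66: h=11, h2=7, probe 11,5 → slot 5
409: h=10, h2=2, probe 10,12 → slot 12
430: h=11, h2=11, probe 11,9 → slot 9
361: h=4 → slot 4
532: h=1 → slot 1
560: h=11, h2=9, probe 11,7 → slot 7
Table: [-, 532, -, -, 361, 66, 235, 560, -, 430, 656, 495, 409]
Lookup 957: h=7, h2=10, probe 7,4,1,11,8 → slot 8 empty, not found.

5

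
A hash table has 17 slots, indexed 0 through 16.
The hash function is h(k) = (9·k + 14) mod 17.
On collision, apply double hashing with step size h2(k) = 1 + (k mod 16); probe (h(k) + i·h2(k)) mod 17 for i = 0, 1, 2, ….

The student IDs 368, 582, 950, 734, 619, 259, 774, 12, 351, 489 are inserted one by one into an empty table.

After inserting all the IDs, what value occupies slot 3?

259

368 hashes to 11; slot 11 is free => place at 11.
582 hashes to 16; slot 16 is free => place at 16.
950 hashes to 13; slot 13 is free => place at 13.
734 hashes to 7; slot 7 is free => place at 7.
619 hashes to 9; slot 9 is free => place at 9.
259 hashes to 16, h2=4; 16 taken => place at 3.
774 hashes to 10; slot 10 is free => place at 10.
12 hashes to 3, h2=13; 3,16 taken => place at 12.
351 hashes to 11, h2=16; 11,10,9 taken => place at 8.
489 hashes to 12, h2=10; 12 taken => place at 5.
Table: [—, —, —, 259, —, 489, —, 734, 351, 619, 774, 368, 12, 950, —, —, 582]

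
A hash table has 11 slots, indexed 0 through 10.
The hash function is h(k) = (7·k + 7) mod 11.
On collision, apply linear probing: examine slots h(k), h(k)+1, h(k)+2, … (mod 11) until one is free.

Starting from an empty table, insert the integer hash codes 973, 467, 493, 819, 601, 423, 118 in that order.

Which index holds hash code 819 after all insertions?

Insert 973: h=9, slot 9 empty => index 9.
Insert 467: h=9, slot 9 occupied => index 10.
Insert 493: h=4, slot 4 empty => index 4.
Insert 819: h=9, slots 9,10 occupied => index 0.
Insert 601: h=1, slot 1 empty => index 1.
Insert 423: h=9, slots 9,10,0,1 occupied => index 2.
Insert 118: h=8, slot 8 empty => index 8.
Table: [819, 601, 423, ∅, 493, ∅, ∅, ∅, 118, 973, 467]

0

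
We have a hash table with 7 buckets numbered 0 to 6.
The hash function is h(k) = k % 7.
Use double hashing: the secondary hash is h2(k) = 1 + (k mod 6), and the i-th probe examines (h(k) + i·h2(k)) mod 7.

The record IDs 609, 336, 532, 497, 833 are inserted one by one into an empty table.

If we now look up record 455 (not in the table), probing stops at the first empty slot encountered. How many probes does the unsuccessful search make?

Insert 609: h=0, slot 0 empty -> index 0.
Insert 336: h=0, h2=1, slot 0 occupied -> index 1.
Insert 532: h=0, h2=5, slot 0 occupied -> index 5.
Insert 497: h=0, h2=6, slot 0 occupied -> index 6.
Insert 833: h=0, h2=6, slots 0,6,5 occupied -> index 4.
Table: [609, 336, -, -, 833, 532, 497]
Lookup 455: h=0, h2=6, probe 0,6,5,4,3 → slot 3 empty, not found.

5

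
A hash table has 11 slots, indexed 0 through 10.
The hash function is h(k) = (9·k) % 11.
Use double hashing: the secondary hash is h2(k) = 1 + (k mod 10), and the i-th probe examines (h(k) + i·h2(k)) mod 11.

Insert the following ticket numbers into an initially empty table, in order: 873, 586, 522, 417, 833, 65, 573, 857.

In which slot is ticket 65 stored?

Insert 873: h=3, slot 3 empty => index 3.
Insert 586: h=5, slot 5 empty => index 5.
Insert 522: h=1, slot 1 empty => index 1.
Insert 417: h=2, slot 2 empty => index 2.
Insert 833: h=6, slot 6 empty => index 6.
Insert 65: h=2, h2=6, slot 2 occupied => index 8.
Insert 573: h=9, slot 9 empty => index 9.
Insert 857: h=2, h2=8, slot 2 occupied => index 10.
Table: [—, 522, 417, 873, —, 586, 833, —, 65, 573, 857]

8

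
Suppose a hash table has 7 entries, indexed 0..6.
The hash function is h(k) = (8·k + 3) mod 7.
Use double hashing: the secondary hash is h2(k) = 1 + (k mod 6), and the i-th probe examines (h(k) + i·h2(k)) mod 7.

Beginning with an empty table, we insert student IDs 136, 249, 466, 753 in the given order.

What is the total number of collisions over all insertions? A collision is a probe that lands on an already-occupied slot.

2

136: h=6 → slot 6
249: h=0 → slot 0
466: h=0, h2=5, probe 0,5 → slot 5
753: h=0, h2=4, probe 0,4 → slot 4
Table: [249, ∅, ∅, ∅, 753, 466, 136]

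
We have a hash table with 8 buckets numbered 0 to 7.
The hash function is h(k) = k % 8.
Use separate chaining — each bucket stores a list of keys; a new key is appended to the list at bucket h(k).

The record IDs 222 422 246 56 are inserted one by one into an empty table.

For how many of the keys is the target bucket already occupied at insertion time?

2

Insert 222: h=6, bucket 6 empty → new chain.
Insert 422: h=6, bucket 6 nonempty → append to chain.
Insert 246: h=6, bucket 6 nonempty → append to chain.
Insert 56: h=0, bucket 0 empty → new chain.
Final buckets:
0: 56
1: -
2: -
3: -
4: -
5: -
6: 222 -> 422 -> 246
7: -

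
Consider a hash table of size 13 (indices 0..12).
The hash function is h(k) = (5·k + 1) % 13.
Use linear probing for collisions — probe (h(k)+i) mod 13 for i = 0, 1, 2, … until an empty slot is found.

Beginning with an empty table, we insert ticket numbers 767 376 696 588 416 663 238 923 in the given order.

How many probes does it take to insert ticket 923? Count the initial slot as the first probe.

767 hashes to 1; slot 1 is free -> place at 1.
376 hashes to 9; slot 9 is free -> place at 9.
696 hashes to 10; slot 10 is free -> place at 10.
588 hashes to 3; slot 3 is free -> place at 3.
416 hashes to 1; 1 taken -> place at 2.
663 hashes to 1; 1,2,3 taken -> place at 4.
238 hashes to 8; slot 8 is free -> place at 8.
923 hashes to 1; 1,2,3,4 taken -> place at 5.
Table: [—, 767, 416, 588, 663, 923, —, —, 238, 376, 696, —, —]

5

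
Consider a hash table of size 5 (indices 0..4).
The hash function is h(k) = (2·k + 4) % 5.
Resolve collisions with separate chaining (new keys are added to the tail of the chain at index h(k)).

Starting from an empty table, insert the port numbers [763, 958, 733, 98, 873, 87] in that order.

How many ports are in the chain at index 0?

5

Insert 763: h=0, bucket 0 empty → new chain.
Insert 958: h=0, bucket 0 nonempty → append to chain.
Insert 733: h=0, bucket 0 nonempty → append to chain.
Insert 98: h=0, bucket 0 nonempty → append to chain.
Insert 873: h=0, bucket 0 nonempty → append to chain.
Insert 87: h=3, bucket 3 empty → new chain.
Final buckets:
0: 763 -> 958 -> 733 -> 98 -> 873
1: —
2: —
3: 87
4: —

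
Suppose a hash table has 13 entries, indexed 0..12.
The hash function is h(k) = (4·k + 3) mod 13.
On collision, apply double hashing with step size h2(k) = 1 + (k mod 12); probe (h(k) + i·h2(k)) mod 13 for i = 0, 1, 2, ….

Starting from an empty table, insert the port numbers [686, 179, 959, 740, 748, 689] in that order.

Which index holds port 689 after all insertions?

686: h=4 -> slot 4
179: h=4, h2=12, probe 4,3 -> slot 3
959: h=4, h2=12, probe 4,3,2 -> slot 2
740: h=12 -> slot 12
748: h=5 -> slot 5
689: h=3, h2=6, probe 3,9 -> slot 9
Table: [_, _, 959, 179, 686, 748, _, _, _, 689, _, _, 740]

9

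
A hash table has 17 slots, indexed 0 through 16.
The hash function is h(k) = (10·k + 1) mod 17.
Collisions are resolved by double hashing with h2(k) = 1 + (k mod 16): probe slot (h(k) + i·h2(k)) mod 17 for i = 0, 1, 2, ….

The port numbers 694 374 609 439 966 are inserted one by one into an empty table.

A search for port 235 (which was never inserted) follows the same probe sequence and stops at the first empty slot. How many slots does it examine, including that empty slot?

694: h=5 => slot 5
374: h=1 => slot 1
609: h=5, h2=2, probe 5,7 => slot 7
439: h=5, h2=8, probe 5,13 => slot 13
966: h=5, h2=7, probe 5,12 => slot 12
Table: [-, 374, -, -, -, 694, -, 609, -, -, -, -, 966, 439, -, -, -]
Lookup 235: h=5, h2=12, probe 5,0 → slot 0 empty, not found.

2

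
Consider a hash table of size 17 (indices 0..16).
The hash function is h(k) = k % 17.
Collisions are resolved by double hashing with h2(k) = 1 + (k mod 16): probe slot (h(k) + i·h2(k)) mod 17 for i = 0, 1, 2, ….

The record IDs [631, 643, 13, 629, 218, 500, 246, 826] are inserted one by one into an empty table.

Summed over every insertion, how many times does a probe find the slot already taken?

2

631 hashes to 2; slot 2 is free -> place at 2.
643 hashes to 14; slot 14 is free -> place at 14.
13 hashes to 13; slot 13 is free -> place at 13.
629 hashes to 0; slot 0 is free -> place at 0.
218 hashes to 14, h2=11; 14 taken -> place at 8.
500 hashes to 7; slot 7 is free -> place at 7.
246 hashes to 8, h2=7; 8 taken -> place at 15.
826 hashes to 10; slot 10 is free -> place at 10.
Table: [629, _, 631, _, _, _, _, 500, 218, _, 826, _, _, 13, 643, 246, _]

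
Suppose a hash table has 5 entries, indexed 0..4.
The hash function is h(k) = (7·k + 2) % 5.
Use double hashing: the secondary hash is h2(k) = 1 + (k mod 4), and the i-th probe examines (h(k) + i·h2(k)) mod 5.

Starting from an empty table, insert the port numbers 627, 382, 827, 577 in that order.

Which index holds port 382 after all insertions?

4

627: h=1 → slot 1
382: h=1, h2=3, probe 1,4 → slot 4
827: h=1, h2=4, probe 1,0 → slot 0
577: h=1, h2=2, probe 1,3 → slot 3
Table: [827, 627, —, 577, 382]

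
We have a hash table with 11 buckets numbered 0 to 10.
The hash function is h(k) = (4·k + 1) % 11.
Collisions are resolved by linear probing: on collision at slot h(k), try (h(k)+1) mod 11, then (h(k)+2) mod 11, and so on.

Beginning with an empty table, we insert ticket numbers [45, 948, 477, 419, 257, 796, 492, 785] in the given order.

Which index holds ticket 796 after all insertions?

10

45 hashes to 5; slot 5 is free → place at 5.
948 hashes to 9; slot 9 is free → place at 9.
477 hashes to 6; slot 6 is free → place at 6.
419 hashes to 5; 5,6 taken → place at 7.
257 hashes to 6; 6,7 taken → place at 8.
796 hashes to 6; 6,7,8,9 taken → place at 10.
492 hashes to 0; slot 0 is free → place at 0.
785 hashes to 6; 6,7,8,9,10,0 taken → place at 1.
Table: [492, 785, ., ., ., 45, 477, 419, 257, 948, 796]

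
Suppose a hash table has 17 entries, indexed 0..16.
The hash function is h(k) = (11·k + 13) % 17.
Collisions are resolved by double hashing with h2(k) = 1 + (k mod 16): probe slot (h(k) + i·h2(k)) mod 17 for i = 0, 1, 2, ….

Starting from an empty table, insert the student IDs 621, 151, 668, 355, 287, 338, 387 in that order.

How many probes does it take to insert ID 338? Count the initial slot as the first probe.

2

621 hashes to 10; slot 10 is free => place at 10.
151 hashes to 8; slot 8 is free => place at 8.
668 hashes to 0; slot 0 is free => place at 0.
355 hashes to 8, h2=4; 8 taken => place at 12.
287 hashes to 8, h2=16; 8 taken => place at 7.
338 hashes to 8, h2=3; 8 taken => place at 11.
387 hashes to 3; slot 3 is free => place at 3.
Table: [668, —, —, 387, —, —, —, 287, 151, —, 621, 338, 355, —, —, —, —]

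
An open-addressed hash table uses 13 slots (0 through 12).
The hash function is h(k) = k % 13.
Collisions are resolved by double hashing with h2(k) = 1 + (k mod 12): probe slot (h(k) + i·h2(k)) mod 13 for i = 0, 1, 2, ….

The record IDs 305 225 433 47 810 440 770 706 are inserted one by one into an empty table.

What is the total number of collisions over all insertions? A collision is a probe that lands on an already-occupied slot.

305 hashes to 6; slot 6 is free => place at 6.
225 hashes to 4; slot 4 is free => place at 4.
433 hashes to 4, h2=2; 4,6 taken => place at 8.
47 hashes to 8, h2=12; 8 taken => place at 7.
810 hashes to 4, h2=7; 4 taken => place at 11.
440 hashes to 11, h2=9; 11,7 taken => place at 3.
770 hashes to 3, h2=3; 3,6 taken => place at 9.
706 hashes to 4, h2=11; 4 taken => place at 2.
Table: [∅, ∅, 706, 440, 225, ∅, 305, 47, 433, 770, ∅, 810, ∅]

9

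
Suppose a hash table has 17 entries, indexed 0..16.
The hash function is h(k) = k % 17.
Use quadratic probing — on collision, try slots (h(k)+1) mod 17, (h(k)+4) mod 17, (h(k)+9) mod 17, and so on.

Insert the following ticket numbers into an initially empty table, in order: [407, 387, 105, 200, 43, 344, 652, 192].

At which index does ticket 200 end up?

14

407 hashes to 16; slot 16 is free → place at 16.
387 hashes to 13; slot 13 is free → place at 13.
105 hashes to 3; slot 3 is free → place at 3.
200 hashes to 13; 13 taken → place at 14.
43 hashes to 9; slot 9 is free → place at 9.
344 hashes to 4; slot 4 is free → place at 4.
652 hashes to 6; slot 6 is free → place at 6.
192 hashes to 5; slot 5 is free → place at 5.
Table: [., ., ., 105, 344, 192, 652, ., ., 43, ., ., ., 387, 200, ., 407]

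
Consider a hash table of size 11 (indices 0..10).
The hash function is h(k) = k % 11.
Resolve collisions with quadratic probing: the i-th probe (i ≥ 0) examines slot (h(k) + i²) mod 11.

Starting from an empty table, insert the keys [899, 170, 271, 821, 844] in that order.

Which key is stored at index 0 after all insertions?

899 hashes to 8; slot 8 is free → place at 8.
170 hashes to 5; slot 5 is free → place at 5.
271 hashes to 7; slot 7 is free → place at 7.
821 hashes to 7; 7,8 taken → place at 0.
844 hashes to 8; 8 taken → place at 9.
Table: [821, —, —, —, —, 170, —, 271, 899, 844, —]

821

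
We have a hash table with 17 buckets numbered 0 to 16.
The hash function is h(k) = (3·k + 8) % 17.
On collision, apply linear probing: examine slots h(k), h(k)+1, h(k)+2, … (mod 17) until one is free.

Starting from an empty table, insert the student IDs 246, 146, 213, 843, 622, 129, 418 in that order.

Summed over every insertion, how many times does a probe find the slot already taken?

246 hashes to 15; slot 15 is free → place at 15.
146 hashes to 4; slot 4 is free → place at 4.
213 hashes to 1; slot 1 is free → place at 1.
843 hashes to 4; 4 taken → place at 5.
622 hashes to 4; 4,5 taken → place at 6.
129 hashes to 4; 4,5,6 taken → place at 7.
418 hashes to 4; 4,5,6,7 taken → place at 8.
Table: [∅, 213, ∅, ∅, 146, 843, 622, 129, 418, ∅, ∅, ∅, ∅, ∅, ∅, 246, ∅]

10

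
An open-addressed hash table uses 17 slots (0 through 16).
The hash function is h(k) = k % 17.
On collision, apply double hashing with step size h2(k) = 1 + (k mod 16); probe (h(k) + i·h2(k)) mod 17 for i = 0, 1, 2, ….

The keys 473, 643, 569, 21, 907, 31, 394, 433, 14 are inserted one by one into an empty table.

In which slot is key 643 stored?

1

Insert 473: h=14, slot 14 empty => index 14.
Insert 643: h=14, h2=4, slot 14 occupied => index 1.
Insert 569: h=8, slot 8 empty => index 8.
Insert 21: h=4, slot 4 empty => index 4.
Insert 907: h=6, slot 6 empty => index 6.
Insert 31: h=14, h2=16, slot 14 occupied => index 13.
Insert 394: h=3, slot 3 empty => index 3.
Insert 433: h=8, h2=2, slot 8 occupied => index 10.
Insert 14: h=14, h2=15, slot 14 occupied => index 12.
Table: [—, 643, —, 394, 21, —, 907, —, 569, —, 433, —, 14, 31, 473, —, —]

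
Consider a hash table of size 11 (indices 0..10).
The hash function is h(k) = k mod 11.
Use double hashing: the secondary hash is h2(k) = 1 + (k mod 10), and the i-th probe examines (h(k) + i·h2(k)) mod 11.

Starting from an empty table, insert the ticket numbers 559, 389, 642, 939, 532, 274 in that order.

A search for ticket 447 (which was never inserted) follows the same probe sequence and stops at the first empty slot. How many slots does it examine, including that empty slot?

3

Insert 559: h=9, slot 9 empty → index 9.
Insert 389: h=4, slot 4 empty → index 4.
Insert 642: h=4, h2=3, slot 4 occupied → index 7.
Insert 939: h=4, h2=10, slot 4 occupied → index 3.
Insert 532: h=4, h2=3, slots 4,7 occupied → index 10.
Insert 274: h=10, h2=5, slots 10,4,9,3 occupied → index 8.
Table: [∅, ∅, ∅, 939, 389, ∅, ∅, 642, 274, 559, 532]
Lookup 447: h=7, h2=8, probe 7,4,1 → slot 1 empty, not found.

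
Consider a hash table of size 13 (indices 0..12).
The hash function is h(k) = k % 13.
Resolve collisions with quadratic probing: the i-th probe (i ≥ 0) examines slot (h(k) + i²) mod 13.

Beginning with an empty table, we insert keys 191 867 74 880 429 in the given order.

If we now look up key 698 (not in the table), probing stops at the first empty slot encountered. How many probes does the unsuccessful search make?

191: h=9 => slot 9
867: h=9, probe 9,10 => slot 10
74: h=9, probe 9,10,0 => slot 0
880: h=9, probe 9,10,0,5 => slot 5
429: h=0, probe 0,1 => slot 1
Table: [74, 429, ., ., ., 880, ., ., ., 191, 867, ., .]
Lookup 698: h=9, probe 9,10,0,5,12 → slot 12 empty, not found.

5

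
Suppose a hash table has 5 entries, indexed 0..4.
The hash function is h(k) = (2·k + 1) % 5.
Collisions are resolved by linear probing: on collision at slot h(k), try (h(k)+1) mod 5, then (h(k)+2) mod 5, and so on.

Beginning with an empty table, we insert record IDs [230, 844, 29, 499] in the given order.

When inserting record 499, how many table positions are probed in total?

4

230: h=1 → slot 1
844: h=4 → slot 4
29: h=4, probe 4,0 → slot 0
499: h=4, probe 4,0,1,2 → slot 2
Table: [29, 230, 499, —, 844]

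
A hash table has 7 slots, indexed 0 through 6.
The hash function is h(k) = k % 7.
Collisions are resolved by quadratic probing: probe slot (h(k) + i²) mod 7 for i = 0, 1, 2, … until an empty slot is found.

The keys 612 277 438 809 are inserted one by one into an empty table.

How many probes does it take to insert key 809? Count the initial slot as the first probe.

3

612: h=3 -> slot 3
277: h=4 -> slot 4
438: h=4, probe 4,5 -> slot 5
809: h=4, probe 4,5,1 -> slot 1
Table: [—, 809, —, 612, 277, 438, —]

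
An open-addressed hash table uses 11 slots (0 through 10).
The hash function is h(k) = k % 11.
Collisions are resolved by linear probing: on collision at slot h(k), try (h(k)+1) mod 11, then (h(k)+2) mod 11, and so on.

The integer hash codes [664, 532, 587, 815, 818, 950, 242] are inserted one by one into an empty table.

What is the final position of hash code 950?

Insert 664: h=4, slot 4 empty → index 4.
Insert 532: h=4, slot 4 occupied → index 5.
Insert 587: h=4, slots 4,5 occupied → index 6.
Insert 815: h=1, slot 1 empty → index 1.
Insert 818: h=4, slots 4,5,6 occupied → index 7.
Insert 950: h=4, slots 4,5,6,7 occupied → index 8.
Insert 242: h=0, slot 0 empty → index 0.
Table: [242, 815, -, -, 664, 532, 587, 818, 950, -, -]

8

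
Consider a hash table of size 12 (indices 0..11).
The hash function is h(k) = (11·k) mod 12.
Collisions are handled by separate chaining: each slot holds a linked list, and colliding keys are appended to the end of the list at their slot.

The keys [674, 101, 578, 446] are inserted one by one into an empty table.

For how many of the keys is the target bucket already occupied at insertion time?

Insert 674: h=10, bucket 10 empty → new chain.
Insert 101: h=7, bucket 7 empty → new chain.
Insert 578: h=10, bucket 10 nonempty → append to chain.
Insert 446: h=10, bucket 10 nonempty → append to chain.
Final buckets:
0: —
1: —
2: —
3: —
4: —
5: —
6: —
7: 101
8: —
9: —
10: 674 -> 578 -> 446
11: —

2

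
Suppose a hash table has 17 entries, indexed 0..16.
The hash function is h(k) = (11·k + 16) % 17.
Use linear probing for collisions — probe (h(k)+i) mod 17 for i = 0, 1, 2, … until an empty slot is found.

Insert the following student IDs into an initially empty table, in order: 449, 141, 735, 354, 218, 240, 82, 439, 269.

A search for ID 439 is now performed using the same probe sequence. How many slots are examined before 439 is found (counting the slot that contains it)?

449 hashes to 8; slot 8 is free → place at 8.
141 hashes to 3; slot 3 is free → place at 3.
735 hashes to 9; slot 9 is free → place at 9.
354 hashes to 0; slot 0 is free → place at 0.
218 hashes to 0; 0 taken → place at 1.
240 hashes to 4; slot 4 is free → place at 4.
82 hashes to 0; 0,1 taken → place at 2.
439 hashes to 0; 0,1,2,3,4 taken → place at 5.
269 hashes to 0; 0,1,2,3,4,5 taken → place at 6.
Table: [354, 218, 82, 141, 240, 439, 269, _, 449, 735, _, _, _, _, _, _, _]
Lookup 439: h=0, probe 0,1,2,3,4,5 → found at 5.

6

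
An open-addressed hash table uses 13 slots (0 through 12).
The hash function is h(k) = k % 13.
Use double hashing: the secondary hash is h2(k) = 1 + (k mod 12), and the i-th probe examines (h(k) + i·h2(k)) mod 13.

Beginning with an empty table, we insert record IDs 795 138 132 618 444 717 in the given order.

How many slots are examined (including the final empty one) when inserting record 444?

3

795 hashes to 2; slot 2 is free -> place at 2.
138 hashes to 8; slot 8 is free -> place at 8.
132 hashes to 2, h2=1; 2 taken -> place at 3.
618 hashes to 7; slot 7 is free -> place at 7.
444 hashes to 2, h2=1; 2,3 taken -> place at 4.
717 hashes to 2, h2=10; 2 taken -> place at 12.
Table: [-, -, 795, 132, 444, -, -, 618, 138, -, -, -, 717]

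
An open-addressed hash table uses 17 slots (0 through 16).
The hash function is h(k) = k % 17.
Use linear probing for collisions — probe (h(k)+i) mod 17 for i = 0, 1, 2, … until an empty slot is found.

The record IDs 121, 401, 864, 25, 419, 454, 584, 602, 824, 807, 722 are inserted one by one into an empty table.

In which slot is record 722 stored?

15

121 hashes to 2; slot 2 is free → place at 2.
401 hashes to 10; slot 10 is free → place at 10.
864 hashes to 14; slot 14 is free → place at 14.
25 hashes to 8; slot 8 is free → place at 8.
419 hashes to 11; slot 11 is free → place at 11.
454 hashes to 12; slot 12 is free → place at 12.
584 hashes to 6; slot 6 is free → place at 6.
602 hashes to 7; slot 7 is free → place at 7.
824 hashes to 8; 8 taken → place at 9.
807 hashes to 8; 8,9,10,11,12 taken → place at 13.
722 hashes to 8; 8,9,10,11,12,13,14 taken → place at 15.
Table: [-, -, 121, -, -, -, 584, 602, 25, 824, 401, 419, 454, 807, 864, 722, -]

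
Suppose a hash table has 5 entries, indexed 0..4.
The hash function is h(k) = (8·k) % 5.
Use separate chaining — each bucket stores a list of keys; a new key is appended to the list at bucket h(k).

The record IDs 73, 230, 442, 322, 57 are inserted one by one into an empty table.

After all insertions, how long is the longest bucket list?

3

73 → bucket 4
230 → bucket 0
442 → bucket 1
322 → bucket 1 (collision)
57 → bucket 1 (collision)
Final buckets:
0: 230
1: 442 -> 322 -> 57
2: -
3: -
4: 73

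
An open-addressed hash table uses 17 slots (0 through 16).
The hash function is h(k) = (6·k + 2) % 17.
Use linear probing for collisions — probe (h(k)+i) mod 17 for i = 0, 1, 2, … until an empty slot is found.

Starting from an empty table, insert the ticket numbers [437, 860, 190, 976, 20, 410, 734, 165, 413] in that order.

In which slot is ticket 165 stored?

437: h=6 → slot 6
860: h=11 → slot 11
190: h=3 → slot 3
976: h=10 → slot 10
20: h=3, probe 3,4 → slot 4
410: h=14 → slot 14
734: h=3, probe 3,4,5 → slot 5
165: h=6, probe 6,7 → slot 7
413: h=15 → slot 15
Table: [., ., ., 190, 20, 734, 437, 165, ., ., 976, 860, ., ., 410, 413, .]

7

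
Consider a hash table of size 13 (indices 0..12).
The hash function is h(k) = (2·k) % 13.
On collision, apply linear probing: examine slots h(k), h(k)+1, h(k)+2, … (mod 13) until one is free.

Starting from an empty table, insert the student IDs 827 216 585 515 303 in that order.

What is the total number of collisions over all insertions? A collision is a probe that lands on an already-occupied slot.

827: h=3 -> slot 3
216: h=3, probe 3,4 -> slot 4
585: h=0 -> slot 0
515: h=3, probe 3,4,5 -> slot 5
303: h=8 -> slot 8
Table: [585, -, -, 827, 216, 515, -, -, 303, -, -, -, -]

3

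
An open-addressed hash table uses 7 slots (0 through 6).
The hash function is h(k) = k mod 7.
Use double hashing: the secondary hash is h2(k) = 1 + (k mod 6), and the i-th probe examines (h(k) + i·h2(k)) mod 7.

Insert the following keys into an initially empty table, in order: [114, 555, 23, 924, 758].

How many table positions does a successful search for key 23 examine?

2

Insert 114: h=2, slot 2 empty -> index 2.
Insert 555: h=2, h2=4, slot 2 occupied -> index 6.
Insert 23: h=2, h2=6, slot 2 occupied -> index 1.
Insert 924: h=0, slot 0 empty -> index 0.
Insert 758: h=2, h2=3, slot 2 occupied -> index 5.
Table: [924, 23, 114, —, —, 758, 555]
Lookup 23: h=2, h2=6, probe 2,1 → found at 1.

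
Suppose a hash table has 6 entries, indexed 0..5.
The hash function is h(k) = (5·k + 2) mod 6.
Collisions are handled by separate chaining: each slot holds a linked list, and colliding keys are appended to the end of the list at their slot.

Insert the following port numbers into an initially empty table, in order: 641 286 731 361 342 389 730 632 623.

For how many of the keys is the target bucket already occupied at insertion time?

4

Insert 641: h=3, bucket 3 empty -> new chain.
Insert 286: h=4, bucket 4 empty -> new chain.
Insert 731: h=3, bucket 3 nonempty -> append to chain.
Insert 361: h=1, bucket 1 empty -> new chain.
Insert 342: h=2, bucket 2 empty -> new chain.
Insert 389: h=3, bucket 3 nonempty -> append to chain.
Insert 730: h=4, bucket 4 nonempty -> append to chain.
Insert 632: h=0, bucket 0 empty -> new chain.
Insert 623: h=3, bucket 3 nonempty -> append to chain.
Final buckets:
0: 632
1: 361
2: 342
3: 641 -> 731 -> 389 -> 623
4: 286 -> 730
5: .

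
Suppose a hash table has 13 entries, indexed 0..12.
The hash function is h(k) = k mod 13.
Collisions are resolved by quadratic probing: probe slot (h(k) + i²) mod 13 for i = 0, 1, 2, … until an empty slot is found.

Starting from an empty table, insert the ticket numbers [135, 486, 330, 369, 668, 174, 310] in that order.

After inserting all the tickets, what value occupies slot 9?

330

135 hashes to 5; slot 5 is free => place at 5.
486 hashes to 5; 5 taken => place at 6.
330 hashes to 5; 5,6 taken => place at 9.
369 hashes to 5; 5,6,9 taken => place at 1.
668 hashes to 5; 5,6,9,1 taken => place at 8.
174 hashes to 5; 5,6,9,1,8 taken => place at 4.
310 hashes to 11; slot 11 is free => place at 11.
Table: [∅, 369, ∅, ∅, 174, 135, 486, ∅, 668, 330, ∅, 310, ∅]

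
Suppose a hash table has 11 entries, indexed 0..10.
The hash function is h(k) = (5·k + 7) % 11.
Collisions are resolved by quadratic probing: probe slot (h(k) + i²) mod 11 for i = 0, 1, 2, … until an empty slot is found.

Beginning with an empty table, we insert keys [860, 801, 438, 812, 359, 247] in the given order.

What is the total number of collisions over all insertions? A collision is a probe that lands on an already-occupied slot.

5

Insert 860: h=6, slot 6 empty -> index 6.
Insert 801: h=8, slot 8 empty -> index 8.
Insert 438: h=8, slot 8 occupied -> index 9.
Insert 812: h=8, slots 8,9 occupied -> index 1.
Insert 359: h=9, slot 9 occupied -> index 10.
Insert 247: h=10, slot 10 occupied -> index 0.
Table: [247, 812, -, -, -, -, 860, -, 801, 438, 359]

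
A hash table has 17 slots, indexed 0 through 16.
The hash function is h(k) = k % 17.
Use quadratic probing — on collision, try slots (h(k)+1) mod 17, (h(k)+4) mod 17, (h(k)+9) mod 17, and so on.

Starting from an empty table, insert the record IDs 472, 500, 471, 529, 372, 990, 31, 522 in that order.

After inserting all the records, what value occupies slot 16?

522

472 hashes to 13; slot 13 is free -> place at 13.
500 hashes to 7; slot 7 is free -> place at 7.
471 hashes to 12; slot 12 is free -> place at 12.
529 hashes to 2; slot 2 is free -> place at 2.
372 hashes to 15; slot 15 is free -> place at 15.
990 hashes to 4; slot 4 is free -> place at 4.
31 hashes to 14; slot 14 is free -> place at 14.
522 hashes to 12; 12,13 taken -> place at 16.
Table: [-, -, 529, -, 990, -, -, 500, -, -, -, -, 471, 472, 31, 372, 522]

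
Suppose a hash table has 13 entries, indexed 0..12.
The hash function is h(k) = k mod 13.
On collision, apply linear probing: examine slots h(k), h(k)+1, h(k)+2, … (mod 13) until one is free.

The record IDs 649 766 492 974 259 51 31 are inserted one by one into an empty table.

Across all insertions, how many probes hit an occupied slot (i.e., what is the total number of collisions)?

649: h=12 → slot 12
766: h=12, probe 12,0 → slot 0
492: h=11 → slot 11
974: h=12, probe 12,0,1 → slot 1
259: h=12, probe 12,0,1,2 → slot 2
51: h=12, probe 12,0,1,2,3 → slot 3
31: h=5 → slot 5
Table: [766, 974, 259, 51, ., 31, ., ., ., ., ., 492, 649]

10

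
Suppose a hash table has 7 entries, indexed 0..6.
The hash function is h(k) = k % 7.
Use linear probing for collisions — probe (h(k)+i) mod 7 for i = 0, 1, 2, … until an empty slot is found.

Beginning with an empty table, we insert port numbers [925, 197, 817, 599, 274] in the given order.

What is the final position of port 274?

3

925 hashes to 1; slot 1 is free -> place at 1.
197 hashes to 1; 1 taken -> place at 2.
817 hashes to 5; slot 5 is free -> place at 5.
599 hashes to 4; slot 4 is free -> place at 4.
274 hashes to 1; 1,2 taken -> place at 3.
Table: [—, 925, 197, 274, 599, 817, —]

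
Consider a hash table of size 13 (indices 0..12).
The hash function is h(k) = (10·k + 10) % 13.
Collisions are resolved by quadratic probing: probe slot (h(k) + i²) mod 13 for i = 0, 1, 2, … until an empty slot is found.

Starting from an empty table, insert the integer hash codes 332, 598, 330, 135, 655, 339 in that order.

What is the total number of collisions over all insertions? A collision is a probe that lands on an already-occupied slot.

Insert 332: h=2, slot 2 empty → index 2.
Insert 598: h=10, slot 10 empty → index 10.
Insert 330: h=8, slot 8 empty → index 8.
Insert 135: h=8, slot 8 occupied → index 9.
Insert 655: h=8, slots 8,9 occupied → index 12.
Insert 339: h=7, slot 7 empty → index 7.
Table: [∅, ∅, 332, ∅, ∅, ∅, ∅, 339, 330, 135, 598, ∅, 655]

3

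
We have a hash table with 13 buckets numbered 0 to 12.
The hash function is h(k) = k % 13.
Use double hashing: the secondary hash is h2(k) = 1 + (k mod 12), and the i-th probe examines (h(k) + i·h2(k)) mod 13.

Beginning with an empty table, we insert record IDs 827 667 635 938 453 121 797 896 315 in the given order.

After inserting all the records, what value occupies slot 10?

797

827 hashes to 8; slot 8 is free => place at 8.
667 hashes to 4; slot 4 is free => place at 4.
635 hashes to 11; slot 11 is free => place at 11.
938 hashes to 2; slot 2 is free => place at 2.
453 hashes to 11, h2=10; 11,8 taken => place at 5.
121 hashes to 4, h2=2; 4 taken => place at 6.
797 hashes to 4, h2=6; 4 taken => place at 10.
896 hashes to 12; slot 12 is free => place at 12.
315 hashes to 3; slot 3 is free => place at 3.
Table: [., ., 938, 315, 667, 453, 121, ., 827, ., 797, 635, 896]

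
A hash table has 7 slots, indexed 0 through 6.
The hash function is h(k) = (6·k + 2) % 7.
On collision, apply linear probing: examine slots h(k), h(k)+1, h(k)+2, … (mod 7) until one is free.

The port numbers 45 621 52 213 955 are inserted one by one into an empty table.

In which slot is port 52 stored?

0

45 hashes to 6; slot 6 is free -> place at 6.
621 hashes to 4; slot 4 is free -> place at 4.
52 hashes to 6; 6 taken -> place at 0.
213 hashes to 6; 6,0 taken -> place at 1.
955 hashes to 6; 6,0,1 taken -> place at 2.
Table: [52, 213, 955, ., 621, ., 45]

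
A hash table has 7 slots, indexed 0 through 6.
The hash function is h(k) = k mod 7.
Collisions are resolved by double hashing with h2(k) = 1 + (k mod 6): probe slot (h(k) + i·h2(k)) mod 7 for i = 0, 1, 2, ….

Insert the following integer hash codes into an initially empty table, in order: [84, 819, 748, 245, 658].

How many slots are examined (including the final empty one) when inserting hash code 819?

2

84 hashes to 0; slot 0 is free -> place at 0.
819 hashes to 0, h2=4; 0 taken -> place at 4.
748 hashes to 6; slot 6 is free -> place at 6.
245 hashes to 0, h2=6; 0,6 taken -> place at 5.
658 hashes to 0, h2=5; 0,5 taken -> place at 3.
Table: [84, —, —, 658, 819, 245, 748]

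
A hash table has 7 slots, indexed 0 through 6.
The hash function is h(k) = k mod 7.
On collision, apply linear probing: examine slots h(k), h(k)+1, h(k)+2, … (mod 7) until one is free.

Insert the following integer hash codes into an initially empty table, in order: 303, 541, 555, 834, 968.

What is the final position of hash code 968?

303: h=2 → slot 2
541: h=2, probe 2,3 → slot 3
555: h=2, probe 2,3,4 → slot 4
834: h=1 → slot 1
968: h=2, probe 2,3,4,5 → slot 5
Table: [∅, 834, 303, 541, 555, 968, ∅]

5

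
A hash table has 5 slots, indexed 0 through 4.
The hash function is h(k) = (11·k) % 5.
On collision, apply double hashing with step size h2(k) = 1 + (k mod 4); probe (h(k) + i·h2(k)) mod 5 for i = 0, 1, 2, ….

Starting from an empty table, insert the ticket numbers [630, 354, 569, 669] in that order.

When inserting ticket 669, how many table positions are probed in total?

3

630: h=0 => slot 0
354: h=4 => slot 4
569: h=4, h2=2, probe 4,1 => slot 1
669: h=4, h2=2, probe 4,1,3 => slot 3
Table: [630, 569, ., 669, 354]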